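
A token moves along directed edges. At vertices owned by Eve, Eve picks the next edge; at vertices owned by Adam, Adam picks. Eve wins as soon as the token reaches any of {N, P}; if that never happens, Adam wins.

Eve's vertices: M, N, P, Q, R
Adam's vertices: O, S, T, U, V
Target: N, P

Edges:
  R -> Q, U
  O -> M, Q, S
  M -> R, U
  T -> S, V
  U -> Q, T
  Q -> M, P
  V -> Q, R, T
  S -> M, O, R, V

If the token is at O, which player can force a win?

A0 = {N, P}
A1: add {Q} — Q (Eve) has Q→P.
A2: add {R} — R (Eve) has R→Q.
A3: add {M} — M (Eve) has M→R.
A4 = A3; e.g. O (Adam) can still go to S. Fixed point.
O never enters the attractor, so Adam can avoid the target forever.

Adam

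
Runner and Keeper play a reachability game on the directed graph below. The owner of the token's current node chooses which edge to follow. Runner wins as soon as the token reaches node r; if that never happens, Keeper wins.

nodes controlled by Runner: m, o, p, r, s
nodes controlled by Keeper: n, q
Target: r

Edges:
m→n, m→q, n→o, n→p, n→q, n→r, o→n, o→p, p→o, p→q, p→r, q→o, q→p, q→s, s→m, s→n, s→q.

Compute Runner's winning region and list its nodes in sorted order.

o, p, r

A0 = {r}
A1: add {p} — p (Runner) has p→r.
A2: add {o} — o (Runner) has o→p.
A3 = A2; e.g. m (Runner) has no edge into A2. Fixed point.
Runner's winning region = {o, p, r}.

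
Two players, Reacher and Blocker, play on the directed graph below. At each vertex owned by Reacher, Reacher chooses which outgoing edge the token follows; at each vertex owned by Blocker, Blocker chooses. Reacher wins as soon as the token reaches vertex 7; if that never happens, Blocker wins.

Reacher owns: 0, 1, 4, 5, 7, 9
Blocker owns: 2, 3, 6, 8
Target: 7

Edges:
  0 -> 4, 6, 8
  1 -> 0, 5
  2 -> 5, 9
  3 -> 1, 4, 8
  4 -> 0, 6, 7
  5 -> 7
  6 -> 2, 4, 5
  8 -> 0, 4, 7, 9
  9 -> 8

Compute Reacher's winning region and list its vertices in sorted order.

A0 = {7}
A1: add {4, 5} — 4 (Reacher) has 4→7; 5 (Reacher) has 5→7.
A2: add {0, 1} — 0 (Reacher) has 0→4; 1 (Reacher) has 1→5.
A3 = A2; e.g. 2 (Blocker) can still go to 9. Fixed point.
Reacher's winning region = {0, 1, 4, 5, 7}.

0, 1, 4, 5, 7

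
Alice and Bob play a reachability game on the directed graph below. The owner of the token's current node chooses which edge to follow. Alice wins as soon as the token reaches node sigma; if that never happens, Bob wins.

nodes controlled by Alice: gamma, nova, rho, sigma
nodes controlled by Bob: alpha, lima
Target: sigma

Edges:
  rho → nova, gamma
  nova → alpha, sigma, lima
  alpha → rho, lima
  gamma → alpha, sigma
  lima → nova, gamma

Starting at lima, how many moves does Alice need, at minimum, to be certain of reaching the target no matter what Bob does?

A0 = {sigma}
A1: add {gamma, nova} — nova (Alice) has nova→sigma; gamma (Alice) has gamma→sigma.
A2: add {lima, rho} — rho (Alice) has rho→nova; lima (Bob): all of {nova, gamma} already in.
lima enters the attractor at level 2, so Alice can force the target in 2 moves from there.

2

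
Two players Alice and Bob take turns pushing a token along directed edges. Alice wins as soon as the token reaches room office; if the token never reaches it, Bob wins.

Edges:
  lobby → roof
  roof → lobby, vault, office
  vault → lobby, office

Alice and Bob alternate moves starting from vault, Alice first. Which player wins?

Alice

Track states (vertex, player-to-move).
A0 = {(office,Alice), (office,Bob)}
A1: add {(roof,Alice), (vault,Alice)}.
(vault,Alice) ∈ A1 ⇒ Alice forces the target.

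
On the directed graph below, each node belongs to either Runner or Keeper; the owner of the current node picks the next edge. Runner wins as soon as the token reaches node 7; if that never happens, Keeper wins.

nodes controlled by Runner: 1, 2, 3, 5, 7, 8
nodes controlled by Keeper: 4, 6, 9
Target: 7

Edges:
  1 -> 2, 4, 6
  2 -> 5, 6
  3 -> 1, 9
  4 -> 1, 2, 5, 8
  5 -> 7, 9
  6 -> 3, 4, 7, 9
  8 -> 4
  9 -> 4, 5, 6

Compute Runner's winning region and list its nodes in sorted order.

1, 2, 3, 5, 7

A0 = {7}
A1: add {5} — 5 (Runner) has 5→7.
A2: add {2} — 2 (Runner) has 2→5.
A3: add {1} — 1 (Runner) has 1→2.
A4: add {3} — 3 (Runner) has 3→1.
A5 = A4; e.g. 4 (Keeper) can still go to 8. Fixed point.
Runner's winning region = {1, 2, 3, 5, 7}.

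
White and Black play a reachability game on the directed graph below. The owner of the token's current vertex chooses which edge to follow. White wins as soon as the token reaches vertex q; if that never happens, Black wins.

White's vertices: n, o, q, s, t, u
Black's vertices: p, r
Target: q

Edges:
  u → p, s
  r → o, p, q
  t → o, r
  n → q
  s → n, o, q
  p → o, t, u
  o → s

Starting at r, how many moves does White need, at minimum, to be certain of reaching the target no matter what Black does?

5

A0 = {q}
A1: add {n, s} — n (White) has n→q; s (White) has s→q.
A2: add {o, u} — o (White) has o→s; u (White) has u→s.
A3: add {t} — t (White) has t→o.
A4: add {p} — p (Black): all of {o, t, u} already in.
A5: add {r} — r (Black): all of {o, p, q} already in.
A5 = all vertices. Fixed point.
r enters the attractor at level 5, so White can force the target in 5 moves from there.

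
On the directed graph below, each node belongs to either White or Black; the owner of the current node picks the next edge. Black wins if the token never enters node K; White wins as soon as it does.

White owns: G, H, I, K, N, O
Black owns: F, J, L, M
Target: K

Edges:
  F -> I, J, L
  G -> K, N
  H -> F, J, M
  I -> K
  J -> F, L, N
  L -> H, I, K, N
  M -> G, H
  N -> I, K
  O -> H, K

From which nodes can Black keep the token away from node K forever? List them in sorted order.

A0 = {K}
A1: add {G, I, N, O} — G (White) has G→K; I (White) has I→K; N (White) has N→K; O (White) has O→K.
A2 = A1; e.g. F (Black) can still go to J. Fixed point.
White's attractor = {G, I, K, N, O}; Black avoids the target exactly from the complement.

F, H, J, L, M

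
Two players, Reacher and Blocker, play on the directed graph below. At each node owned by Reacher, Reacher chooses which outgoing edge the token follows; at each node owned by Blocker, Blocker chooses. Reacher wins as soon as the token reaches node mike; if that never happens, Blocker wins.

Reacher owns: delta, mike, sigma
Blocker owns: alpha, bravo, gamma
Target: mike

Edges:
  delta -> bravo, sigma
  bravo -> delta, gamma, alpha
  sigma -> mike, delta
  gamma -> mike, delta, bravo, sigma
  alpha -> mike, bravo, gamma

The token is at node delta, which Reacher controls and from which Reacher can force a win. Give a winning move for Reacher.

sigma

A0 = {mike}
A1: add {sigma} — sigma (Reacher) has sigma→mike.
A2: add {delta} — delta (Reacher) has delta→sigma.
A3 = A2; e.g. bravo (Blocker) can still go to gamma. Fixed point.
From delta, successor sigma is in the attractor (rank 1); the other successor bravo is not.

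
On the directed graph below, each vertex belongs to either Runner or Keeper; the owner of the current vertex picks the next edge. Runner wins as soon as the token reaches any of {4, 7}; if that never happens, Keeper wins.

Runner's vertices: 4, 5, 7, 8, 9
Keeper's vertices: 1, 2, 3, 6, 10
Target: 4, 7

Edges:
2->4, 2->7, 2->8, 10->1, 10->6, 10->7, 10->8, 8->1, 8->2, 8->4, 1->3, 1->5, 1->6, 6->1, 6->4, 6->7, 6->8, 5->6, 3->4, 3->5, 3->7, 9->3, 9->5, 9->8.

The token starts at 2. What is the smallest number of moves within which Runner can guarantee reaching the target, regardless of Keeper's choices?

A0 = {4, 7}
A1: add {8} — 8 (Runner) has 8→4.
A2: add {2, 9} — 2 (Keeper): all of {4, 7, 8} already in; 9 (Runner) has 9→8.
A3 = A2; e.g. 1 (Keeper) can still go to 3. Fixed point.
2 enters the attractor at level 2, so Runner can force the target in 2 moves from there.

2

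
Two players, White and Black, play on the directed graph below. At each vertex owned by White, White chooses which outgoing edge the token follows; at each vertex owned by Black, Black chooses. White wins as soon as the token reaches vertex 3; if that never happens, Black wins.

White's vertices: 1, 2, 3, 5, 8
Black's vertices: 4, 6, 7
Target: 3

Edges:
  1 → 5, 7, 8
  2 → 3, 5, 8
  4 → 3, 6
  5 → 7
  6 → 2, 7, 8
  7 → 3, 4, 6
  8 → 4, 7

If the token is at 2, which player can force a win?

White

A0 = {3}
A1: add {2} — 2 (White) has 2→3.
A2 = A1; e.g. 1 (White) has no edge into A1. Fixed point.
2 ∈ A1, so White can force the target.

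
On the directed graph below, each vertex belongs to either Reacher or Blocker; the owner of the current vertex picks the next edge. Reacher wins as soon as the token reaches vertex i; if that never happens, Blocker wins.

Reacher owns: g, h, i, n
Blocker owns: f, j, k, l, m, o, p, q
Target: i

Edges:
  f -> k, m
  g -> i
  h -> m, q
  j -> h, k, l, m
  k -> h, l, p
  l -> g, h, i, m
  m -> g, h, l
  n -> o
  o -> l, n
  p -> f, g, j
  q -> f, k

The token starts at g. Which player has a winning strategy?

A0 = {i}
A1: add {g} — g (Reacher) has g→i.
A2 = A1; e.g. f (Blocker) can still go to k. Fixed point.
g ∈ A1, so Reacher can force the target.

Reacher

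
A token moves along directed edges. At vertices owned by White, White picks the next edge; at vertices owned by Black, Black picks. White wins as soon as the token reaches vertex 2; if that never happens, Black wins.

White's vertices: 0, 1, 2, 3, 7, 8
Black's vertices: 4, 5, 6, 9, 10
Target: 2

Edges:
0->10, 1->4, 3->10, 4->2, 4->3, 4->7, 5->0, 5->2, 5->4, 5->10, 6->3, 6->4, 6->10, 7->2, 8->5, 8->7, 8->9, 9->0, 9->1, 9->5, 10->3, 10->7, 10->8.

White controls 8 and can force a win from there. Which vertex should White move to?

7

A0 = {2}
A1: add {7} — 7 (White) has 7→2.
A2: add {8} — 8 (White) has 8→7.
A3 = A2; e.g. 0 (White) has no edge into A2. Fixed point.
From 8, successor 7 is in the attractor (rank 1); the other successors 5, 9 are not.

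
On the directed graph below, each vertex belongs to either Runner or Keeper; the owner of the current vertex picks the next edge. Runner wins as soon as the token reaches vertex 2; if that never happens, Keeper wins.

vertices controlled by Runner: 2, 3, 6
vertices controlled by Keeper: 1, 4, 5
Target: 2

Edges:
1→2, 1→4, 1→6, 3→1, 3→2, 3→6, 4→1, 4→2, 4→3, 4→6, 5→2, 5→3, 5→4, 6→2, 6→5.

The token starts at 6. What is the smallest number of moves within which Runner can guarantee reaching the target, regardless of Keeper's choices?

1

A0 = {2}
A1: add {3, 6} — 3 (Runner) has 3→2; 6 (Runner) has 6→2.
A2 = A1; e.g. 1 (Keeper) can still go to 4. Fixed point.
6 enters the attractor at level 1, so Runner can force the target in 1 move from there.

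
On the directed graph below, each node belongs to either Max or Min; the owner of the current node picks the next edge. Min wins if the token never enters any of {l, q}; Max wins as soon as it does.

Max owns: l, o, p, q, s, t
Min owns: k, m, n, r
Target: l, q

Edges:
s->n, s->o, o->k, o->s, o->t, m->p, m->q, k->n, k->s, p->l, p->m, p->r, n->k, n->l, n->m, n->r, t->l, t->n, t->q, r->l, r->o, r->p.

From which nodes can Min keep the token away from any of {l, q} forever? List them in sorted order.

A0 = {l, q}
A1: add {p, t} — p (Max) has p→l; t (Max) has t→l.
A2: add {m, o} — m (Min): all of {p, q} already in; o (Max) has o→t.
A3: add {r, s} — r (Min): all of {l, o, p} already in; s (Max) has s→o.
A4 = A3; e.g. k (Min) can still go to n. Fixed point.
Max's attractor = {l, m, o, p, q, r, s, t}; Min avoids the target exactly from the complement.

k, n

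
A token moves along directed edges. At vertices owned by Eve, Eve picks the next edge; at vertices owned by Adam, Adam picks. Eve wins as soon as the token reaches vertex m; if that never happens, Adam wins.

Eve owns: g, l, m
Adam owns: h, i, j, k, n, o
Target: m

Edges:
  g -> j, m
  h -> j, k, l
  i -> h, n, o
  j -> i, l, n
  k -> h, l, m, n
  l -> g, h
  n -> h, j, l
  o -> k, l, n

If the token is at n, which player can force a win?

A0 = {m}
A1: add {g} — g (Eve) has g→m.
A2: add {l} — l (Eve) has l→g.
A3 = A2; e.g. h (Adam) can still go to j. Fixed point.
n never enters the attractor, so Adam can avoid the target forever.

Adam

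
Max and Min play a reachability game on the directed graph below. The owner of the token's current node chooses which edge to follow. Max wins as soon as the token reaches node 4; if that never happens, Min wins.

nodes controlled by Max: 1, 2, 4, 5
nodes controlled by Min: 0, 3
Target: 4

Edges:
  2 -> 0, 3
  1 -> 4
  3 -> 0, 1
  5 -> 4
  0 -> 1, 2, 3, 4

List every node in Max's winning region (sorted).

1, 4, 5

A0 = {4}
A1: add {1, 5} — 1 (Max) has 1→4; 5 (Max) has 5→4.
A2 = A1; e.g. 0 (Min) can still go to 2. Fixed point.
Max's winning region = {1, 4, 5}.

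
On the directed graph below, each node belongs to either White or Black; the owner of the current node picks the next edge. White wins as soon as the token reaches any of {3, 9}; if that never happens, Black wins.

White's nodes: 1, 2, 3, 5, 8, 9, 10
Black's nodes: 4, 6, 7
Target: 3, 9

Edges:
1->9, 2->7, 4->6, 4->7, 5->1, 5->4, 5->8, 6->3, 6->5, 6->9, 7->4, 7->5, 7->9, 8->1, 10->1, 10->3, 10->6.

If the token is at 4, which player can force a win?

A0 = {3, 9}
A1: add {1, 10} — 1 (White) has 1→9; 10 (White) has 10→3.
A2: add {5, 8} — 5 (White) has 5→1; 8 (White) has 8→1.
A3: add {6} — 6 (Black): all of {3, 5, 9} already in.
A4 = A3; e.g. 2 (White) has no edge into A3. Fixed point.
4 never enters the attractor, so Black can avoid the target forever.

Black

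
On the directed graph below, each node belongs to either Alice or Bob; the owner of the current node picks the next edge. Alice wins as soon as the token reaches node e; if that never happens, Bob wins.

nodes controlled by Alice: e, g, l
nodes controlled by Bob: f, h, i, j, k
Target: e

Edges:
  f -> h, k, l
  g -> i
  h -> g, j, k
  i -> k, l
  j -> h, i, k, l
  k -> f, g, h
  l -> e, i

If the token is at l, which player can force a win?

A0 = {e}
A1: add {l} — l (Alice) has l→e.
A2 = A1; e.g. f (Bob) can still go to h. Fixed point.
l ∈ A1, so Alice can force the target.

Alice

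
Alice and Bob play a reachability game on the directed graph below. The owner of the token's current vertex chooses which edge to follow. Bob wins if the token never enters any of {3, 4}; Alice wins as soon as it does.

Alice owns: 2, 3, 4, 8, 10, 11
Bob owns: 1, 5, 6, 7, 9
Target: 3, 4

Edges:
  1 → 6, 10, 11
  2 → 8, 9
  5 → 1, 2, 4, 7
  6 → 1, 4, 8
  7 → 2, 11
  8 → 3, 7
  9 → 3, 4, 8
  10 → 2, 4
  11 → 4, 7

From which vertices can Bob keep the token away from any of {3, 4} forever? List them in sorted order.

1, 5, 6

A0 = {3, 4}
A1: add {8, 10, 11} — 8 (Alice) has 8→3; 10 (Alice) has 10→4; 11 (Alice) has 11→4.
A2: add {2, 9} — 2 (Alice) has 2→8; 9 (Bob): all of {3, 4, 8} already in.
A3: add {7} — 7 (Bob): all of {2, 11} already in.
A4 = A3; e.g. 1 (Bob) can still go to 6. Fixed point.
Alice's attractor = {2, 3, 4, 7, 8, 9, 10, 11}; Bob avoids the target exactly from the complement.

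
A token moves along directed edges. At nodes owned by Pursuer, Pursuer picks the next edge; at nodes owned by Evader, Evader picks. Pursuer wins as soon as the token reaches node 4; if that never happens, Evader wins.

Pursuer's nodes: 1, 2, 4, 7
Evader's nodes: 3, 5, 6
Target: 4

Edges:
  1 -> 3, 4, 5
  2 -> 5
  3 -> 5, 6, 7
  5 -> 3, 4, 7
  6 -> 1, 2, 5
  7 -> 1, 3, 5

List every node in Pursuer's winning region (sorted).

1, 4, 7

A0 = {4}
A1: add {1} — 1 (Pursuer) has 1→4.
A2: add {7} — 7 (Pursuer) has 7→1.
A3 = A2; e.g. 2 (Pursuer) has no edge into A2. Fixed point.
Pursuer's winning region = {1, 4, 7}.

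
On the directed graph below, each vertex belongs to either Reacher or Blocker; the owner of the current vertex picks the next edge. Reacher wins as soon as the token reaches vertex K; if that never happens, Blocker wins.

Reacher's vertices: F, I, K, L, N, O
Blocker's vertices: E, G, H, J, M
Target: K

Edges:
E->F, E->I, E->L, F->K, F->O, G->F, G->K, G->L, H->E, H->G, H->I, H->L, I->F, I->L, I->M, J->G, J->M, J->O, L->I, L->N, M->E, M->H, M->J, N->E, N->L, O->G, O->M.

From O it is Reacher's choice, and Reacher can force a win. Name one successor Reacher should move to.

A0 = {K}
A1: add {F} — F (Reacher) has F→K.
A2: add {I} — I (Reacher) has I→F.
A3: add {L} — L (Reacher) has L→I.
A4: add {E, G, N} — E (Blocker): all of {F, I, L} already in; G (Blocker): all of {F, K, L} already in; N (Reacher) has N→L.
A5: add {H, O} — H (Blocker): all of {E, G, I, L} already in; O (Reacher) has O→G.
A6 = A5; e.g. J (Blocker) can still go to M. Fixed point.
From O, successor G is in the attractor (rank 4); the other successor M is not.

G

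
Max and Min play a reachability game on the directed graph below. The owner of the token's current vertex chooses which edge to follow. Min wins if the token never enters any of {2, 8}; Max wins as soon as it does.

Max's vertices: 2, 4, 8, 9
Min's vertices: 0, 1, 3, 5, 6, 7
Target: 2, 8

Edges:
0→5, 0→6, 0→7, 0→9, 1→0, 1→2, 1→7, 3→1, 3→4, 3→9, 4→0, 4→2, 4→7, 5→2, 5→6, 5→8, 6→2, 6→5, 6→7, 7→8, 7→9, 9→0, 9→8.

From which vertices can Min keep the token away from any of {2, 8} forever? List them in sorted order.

A0 = {2, 8}
A1: add {4, 9} — 4 (Max) has 4→2; 9 (Max) has 9→8.
A2: add {7} — 7 (Min): all of {8, 9} already in.
A3 = A2; e.g. 0 (Min) can still go to 5. Fixed point.
Max's attractor = {2, 4, 7, 8, 9}; Min avoids the target exactly from the complement.

0, 1, 3, 5, 6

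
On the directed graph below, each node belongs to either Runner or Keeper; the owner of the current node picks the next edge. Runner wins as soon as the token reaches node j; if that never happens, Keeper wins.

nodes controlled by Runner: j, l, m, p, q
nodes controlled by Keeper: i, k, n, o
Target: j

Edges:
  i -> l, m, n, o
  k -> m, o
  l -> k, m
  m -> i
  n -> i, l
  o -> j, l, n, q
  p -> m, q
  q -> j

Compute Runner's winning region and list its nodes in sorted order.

A0 = {j}
A1: add {q} — q (Runner) has q→j.
A2: add {p} — p (Runner) has p→q.
A3 = A2; e.g. i (Keeper) can still go to l. Fixed point.
Runner's winning region = {j, p, q}.

j, p, q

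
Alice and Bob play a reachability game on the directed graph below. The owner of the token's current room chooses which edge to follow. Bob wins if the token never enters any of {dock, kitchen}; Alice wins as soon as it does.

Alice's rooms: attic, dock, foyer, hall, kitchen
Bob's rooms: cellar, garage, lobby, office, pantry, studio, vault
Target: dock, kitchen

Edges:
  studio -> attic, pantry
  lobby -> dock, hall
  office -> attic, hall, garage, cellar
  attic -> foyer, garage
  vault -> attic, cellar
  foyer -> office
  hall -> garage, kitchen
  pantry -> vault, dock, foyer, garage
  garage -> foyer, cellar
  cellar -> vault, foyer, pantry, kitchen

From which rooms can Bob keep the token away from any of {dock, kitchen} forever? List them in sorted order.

attic, cellar, foyer, garage, office, pantry, studio, vault

A0 = {dock, kitchen}
A1: add {hall} — hall (Alice) has hall→kitchen.
A2: add {lobby} — lobby (Bob): all of {dock, hall} already in.
A3 = A2; e.g. studio (Bob) can still go to attic. Fixed point.
Alice's attractor = {dock, hall, kitchen, lobby}; Bob avoids the target exactly from the complement.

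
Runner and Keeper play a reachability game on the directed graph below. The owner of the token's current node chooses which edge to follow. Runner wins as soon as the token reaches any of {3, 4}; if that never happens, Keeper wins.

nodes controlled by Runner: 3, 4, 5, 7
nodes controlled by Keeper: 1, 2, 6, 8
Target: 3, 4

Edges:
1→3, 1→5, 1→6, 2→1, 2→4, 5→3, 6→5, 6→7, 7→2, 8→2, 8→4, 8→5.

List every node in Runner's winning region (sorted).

3, 4, 5

A0 = {3, 4}
A1: add {5} — 5 (Runner) has 5→3.
A2 = A1; e.g. 1 (Keeper) can still go to 6. Fixed point.
Runner's winning region = {3, 4, 5}.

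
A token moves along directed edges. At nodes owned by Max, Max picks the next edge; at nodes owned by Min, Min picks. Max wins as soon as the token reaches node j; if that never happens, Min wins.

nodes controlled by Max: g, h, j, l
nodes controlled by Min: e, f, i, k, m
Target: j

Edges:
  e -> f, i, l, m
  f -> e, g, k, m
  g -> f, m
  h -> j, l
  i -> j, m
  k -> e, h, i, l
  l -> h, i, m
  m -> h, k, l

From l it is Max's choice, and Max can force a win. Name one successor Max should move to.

A0 = {j}
A1: add {h} — h (Max) has h→j.
A2: add {l} — l (Max) has l→h.
A3 = A2; e.g. e (Min) can still go to f. Fixed point.
From l, successor h is in the attractor (rank 1); the other successors i, m are not.

h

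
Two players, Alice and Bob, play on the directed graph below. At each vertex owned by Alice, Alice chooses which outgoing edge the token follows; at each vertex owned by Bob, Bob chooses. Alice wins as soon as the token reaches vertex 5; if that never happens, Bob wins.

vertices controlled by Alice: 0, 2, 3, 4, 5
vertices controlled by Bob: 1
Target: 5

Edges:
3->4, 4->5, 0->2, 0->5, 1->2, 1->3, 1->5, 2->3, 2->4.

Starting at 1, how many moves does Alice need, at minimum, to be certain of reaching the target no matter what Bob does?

A0 = {5}
A1: add {0, 4} — 0 (Alice) has 0→5; 4 (Alice) has 4→5.
A2: add {2, 3} — 2 (Alice) has 2→4; 3 (Alice) has 3→4.
A3: add {1} — 1 (Bob): all of {2, 3, 5} already in.
A3 = all vertices. Fixed point.
1 enters the attractor at level 3, so Alice can force the target in 3 moves from there.

3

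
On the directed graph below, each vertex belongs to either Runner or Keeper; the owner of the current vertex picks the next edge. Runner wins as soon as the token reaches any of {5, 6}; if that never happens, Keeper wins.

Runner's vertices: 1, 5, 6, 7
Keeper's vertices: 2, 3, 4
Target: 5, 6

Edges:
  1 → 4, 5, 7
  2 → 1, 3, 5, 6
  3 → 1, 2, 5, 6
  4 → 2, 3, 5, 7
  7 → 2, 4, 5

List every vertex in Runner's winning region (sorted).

A0 = {5, 6}
A1: add {1, 7} — 1 (Runner) has 1→5; 7 (Runner) has 7→5.
A2 = A1; e.g. 2 (Keeper) can still go to 3. Fixed point.
Runner's winning region = {1, 5, 6, 7}.

1, 5, 6, 7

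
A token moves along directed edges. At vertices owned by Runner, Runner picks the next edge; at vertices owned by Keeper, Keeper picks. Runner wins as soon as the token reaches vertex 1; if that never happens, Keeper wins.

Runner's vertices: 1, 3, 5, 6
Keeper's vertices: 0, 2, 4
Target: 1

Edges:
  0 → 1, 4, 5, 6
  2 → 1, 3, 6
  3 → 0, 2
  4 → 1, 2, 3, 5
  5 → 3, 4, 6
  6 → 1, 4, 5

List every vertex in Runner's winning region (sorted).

A0 = {1}
A1: add {6} — 6 (Runner) has 6→1.
A2: add {5} — 5 (Runner) has 5→6.
A3 = A2; e.g. 0 (Keeper) can still go to 4. Fixed point.
Runner's winning region = {1, 5, 6}.

1, 5, 6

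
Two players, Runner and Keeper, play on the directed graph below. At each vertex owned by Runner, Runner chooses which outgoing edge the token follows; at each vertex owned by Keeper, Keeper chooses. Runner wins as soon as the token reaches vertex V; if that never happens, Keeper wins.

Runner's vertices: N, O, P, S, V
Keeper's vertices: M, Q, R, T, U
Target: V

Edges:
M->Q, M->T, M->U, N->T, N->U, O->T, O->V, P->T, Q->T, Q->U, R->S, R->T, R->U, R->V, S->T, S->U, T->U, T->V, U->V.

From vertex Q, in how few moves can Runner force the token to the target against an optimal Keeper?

A0 = {V}
A1: add {O, U} — O (Runner) has O→V; U (Keeper): all of {V} already in.
A2: add {N, S, T} — N (Runner) has N→U; S (Runner) has S→U; T (Keeper): all of {U, V} already in.
A3: add {P, Q, R} — P (Runner) has P→T; Q (Keeper): all of {T, U} already in; R (Keeper): all of {S, T, U, V} already in.
Q enters the attractor at level 3, so Runner can force the target in 3 moves from there.

3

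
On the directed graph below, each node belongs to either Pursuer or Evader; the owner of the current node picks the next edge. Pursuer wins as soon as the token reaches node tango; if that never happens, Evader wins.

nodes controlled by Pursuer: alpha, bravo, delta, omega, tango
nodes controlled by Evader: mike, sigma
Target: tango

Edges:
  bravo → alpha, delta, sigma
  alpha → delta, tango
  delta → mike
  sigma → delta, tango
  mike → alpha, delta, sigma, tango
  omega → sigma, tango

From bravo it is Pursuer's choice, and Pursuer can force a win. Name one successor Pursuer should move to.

alpha

A0 = {tango}
A1: add {alpha, omega} — alpha (Pursuer) has alpha→tango; omega (Pursuer) has omega→tango.
A2: add {bravo} — bravo (Pursuer) has bravo→alpha.
A3 = A2; e.g. delta (Pursuer) has no edge into A2. Fixed point.
From bravo, successor alpha is in the attractor (rank 1); the other successors delta, sigma are not.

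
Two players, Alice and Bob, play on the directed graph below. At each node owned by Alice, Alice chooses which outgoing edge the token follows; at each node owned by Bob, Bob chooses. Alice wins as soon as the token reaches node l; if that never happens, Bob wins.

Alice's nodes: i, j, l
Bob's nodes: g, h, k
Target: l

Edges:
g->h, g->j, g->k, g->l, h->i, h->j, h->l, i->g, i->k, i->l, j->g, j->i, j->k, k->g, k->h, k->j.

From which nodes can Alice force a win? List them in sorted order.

A0 = {l}
A1: add {i} — i (Alice) has i→l.
A2: add {j} — j (Alice) has j→i.
A3: add {h} — h (Bob): all of {i, j, l} already in.
A4 = A3; e.g. g (Bob) can still go to k. Fixed point.
Alice's winning region = {h, i, j, l}.

h, i, j, l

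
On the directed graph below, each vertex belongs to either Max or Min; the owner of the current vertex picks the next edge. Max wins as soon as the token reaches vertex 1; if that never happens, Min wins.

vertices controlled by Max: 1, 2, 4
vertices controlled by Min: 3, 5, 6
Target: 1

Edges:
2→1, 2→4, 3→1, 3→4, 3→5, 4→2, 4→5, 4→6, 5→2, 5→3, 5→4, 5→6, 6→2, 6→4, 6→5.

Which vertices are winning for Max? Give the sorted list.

1, 2, 4

A0 = {1}
A1: add {2} — 2 (Max) has 2→1.
A2: add {4} — 4 (Max) has 4→2.
A3 = A2; e.g. 3 (Min) can still go to 5. Fixed point.
Max's winning region = {1, 2, 4}.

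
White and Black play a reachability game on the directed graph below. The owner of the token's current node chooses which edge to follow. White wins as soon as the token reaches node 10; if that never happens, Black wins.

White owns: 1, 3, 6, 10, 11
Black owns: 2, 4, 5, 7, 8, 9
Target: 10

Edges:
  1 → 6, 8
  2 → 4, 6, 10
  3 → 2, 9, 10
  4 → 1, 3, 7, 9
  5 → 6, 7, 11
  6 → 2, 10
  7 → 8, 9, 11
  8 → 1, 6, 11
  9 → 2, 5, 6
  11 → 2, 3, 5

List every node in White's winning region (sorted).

1, 3, 6, 8, 10, 11

A0 = {10}
A1: add {3, 6} — 3 (White) has 3→10; 6 (White) has 6→10.
A2: add {1, 11} — 1 (White) has 1→6; 11 (White) has 11→3.
A3: add {8} — 8 (Black): all of {1, 6, 11} already in.
A4 = A3; e.g. 2 (Black) can still go to 4. Fixed point.
White's winning region = {1, 3, 6, 8, 10, 11}.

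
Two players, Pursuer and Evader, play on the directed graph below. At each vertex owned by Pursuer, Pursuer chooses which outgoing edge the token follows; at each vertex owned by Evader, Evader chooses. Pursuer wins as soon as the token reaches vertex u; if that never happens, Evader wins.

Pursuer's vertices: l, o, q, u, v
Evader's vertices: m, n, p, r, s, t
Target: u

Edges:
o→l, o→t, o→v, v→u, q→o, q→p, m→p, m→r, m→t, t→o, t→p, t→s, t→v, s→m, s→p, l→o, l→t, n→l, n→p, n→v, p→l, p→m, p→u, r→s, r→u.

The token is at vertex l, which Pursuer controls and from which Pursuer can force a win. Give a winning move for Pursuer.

o

A0 = {u}
A1: add {v} — v (Pursuer) has v→u.
A2: add {o} — o (Pursuer) has o→v.
A3: add {l, q} — l (Pursuer) has l→o; q (Pursuer) has q→o.
A4 = A3; e.g. m (Evader) can still go to p. Fixed point.
From l, successor o is in the attractor (rank 2); the other successor t is not.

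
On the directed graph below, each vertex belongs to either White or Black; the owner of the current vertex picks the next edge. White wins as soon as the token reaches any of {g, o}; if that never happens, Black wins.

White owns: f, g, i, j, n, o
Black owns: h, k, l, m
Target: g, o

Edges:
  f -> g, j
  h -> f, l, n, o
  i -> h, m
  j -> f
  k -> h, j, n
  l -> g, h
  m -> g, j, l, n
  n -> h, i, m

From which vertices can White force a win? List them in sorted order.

f, g, j, o

A0 = {g, o}
A1: add {f} — f (White) has f→g.
A2: add {j} — j (White) has j→f.
A3 = A2; e.g. h (Black) can still go to l. Fixed point.
White's winning region = {f, g, j, o}.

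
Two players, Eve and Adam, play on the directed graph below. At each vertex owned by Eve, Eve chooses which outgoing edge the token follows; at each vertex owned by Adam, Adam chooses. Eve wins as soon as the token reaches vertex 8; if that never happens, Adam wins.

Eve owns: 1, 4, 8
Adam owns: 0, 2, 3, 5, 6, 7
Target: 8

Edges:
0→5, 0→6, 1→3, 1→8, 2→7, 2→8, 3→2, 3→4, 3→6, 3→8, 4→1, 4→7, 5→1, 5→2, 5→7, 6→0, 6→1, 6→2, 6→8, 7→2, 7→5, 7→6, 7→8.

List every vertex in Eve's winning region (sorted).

1, 4, 8

A0 = {8}
A1: add {1} — 1 (Eve) has 1→8.
A2: add {4} — 4 (Eve) has 4→1.
A3 = A2; e.g. 0 (Adam) can still go to 5. Fixed point.
Eve's winning region = {1, 4, 8}.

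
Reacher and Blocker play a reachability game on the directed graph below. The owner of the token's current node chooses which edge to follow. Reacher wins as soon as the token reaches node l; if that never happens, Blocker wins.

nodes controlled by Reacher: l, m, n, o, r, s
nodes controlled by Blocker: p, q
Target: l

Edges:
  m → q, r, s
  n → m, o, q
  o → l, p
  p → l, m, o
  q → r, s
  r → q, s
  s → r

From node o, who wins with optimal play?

Reacher

A0 = {l}
A1: add {o} — o (Reacher) has o→l.
o ∈ A1, so Reacher can force the target.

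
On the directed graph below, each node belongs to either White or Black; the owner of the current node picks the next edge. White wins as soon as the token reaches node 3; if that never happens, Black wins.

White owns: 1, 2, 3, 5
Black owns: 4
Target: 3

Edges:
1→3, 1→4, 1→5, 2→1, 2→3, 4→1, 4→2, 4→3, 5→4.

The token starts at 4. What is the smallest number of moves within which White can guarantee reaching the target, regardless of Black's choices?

A0 = {3}
A1: add {1, 2} — 1 (White) has 1→3; 2 (White) has 2→3.
A2: add {4} — 4 (Black): all of {1, 2, 3} already in.
4 enters the attractor at level 2, so White can force the target in 2 moves from there.

2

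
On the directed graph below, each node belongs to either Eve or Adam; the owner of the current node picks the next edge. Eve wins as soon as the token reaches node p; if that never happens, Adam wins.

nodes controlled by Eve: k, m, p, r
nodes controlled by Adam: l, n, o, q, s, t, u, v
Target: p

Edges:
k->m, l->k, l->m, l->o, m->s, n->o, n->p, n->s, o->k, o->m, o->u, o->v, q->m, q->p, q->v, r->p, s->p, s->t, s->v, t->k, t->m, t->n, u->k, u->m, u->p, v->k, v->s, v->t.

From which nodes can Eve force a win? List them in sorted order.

p, r

A0 = {p}
A1: add {r} — r (Eve) has r→p.
A2 = A1; e.g. k (Eve) has no edge into A1. Fixed point.
Eve's winning region = {p, r}.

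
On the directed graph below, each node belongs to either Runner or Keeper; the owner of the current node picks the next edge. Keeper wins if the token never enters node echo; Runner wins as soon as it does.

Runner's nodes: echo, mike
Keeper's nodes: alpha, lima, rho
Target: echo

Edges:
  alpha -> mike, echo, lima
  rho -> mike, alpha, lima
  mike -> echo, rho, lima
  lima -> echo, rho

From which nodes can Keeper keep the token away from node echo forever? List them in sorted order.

A0 = {echo}
A1: add {mike} — mike (Runner) has mike→echo.
A2 = A1; e.g. rho (Keeper) can still go to alpha. Fixed point.
Runner's attractor = {echo, mike}; Keeper avoids the target exactly from the complement.

alpha, lima, rho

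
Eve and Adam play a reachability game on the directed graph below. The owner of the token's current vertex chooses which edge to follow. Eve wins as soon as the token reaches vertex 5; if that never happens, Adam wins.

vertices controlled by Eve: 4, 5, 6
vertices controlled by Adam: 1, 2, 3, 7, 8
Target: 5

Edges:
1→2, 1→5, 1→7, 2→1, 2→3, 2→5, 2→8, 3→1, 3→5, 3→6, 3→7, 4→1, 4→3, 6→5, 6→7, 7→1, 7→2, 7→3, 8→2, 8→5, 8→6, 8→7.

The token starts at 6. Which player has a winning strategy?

A0 = {5}
A1: add {6} — 6 (Eve) has 6→5.
A2 = A1; e.g. 1 (Adam) can still go to 2. Fixed point.
6 ∈ A1, so Eve can force the target.

Eve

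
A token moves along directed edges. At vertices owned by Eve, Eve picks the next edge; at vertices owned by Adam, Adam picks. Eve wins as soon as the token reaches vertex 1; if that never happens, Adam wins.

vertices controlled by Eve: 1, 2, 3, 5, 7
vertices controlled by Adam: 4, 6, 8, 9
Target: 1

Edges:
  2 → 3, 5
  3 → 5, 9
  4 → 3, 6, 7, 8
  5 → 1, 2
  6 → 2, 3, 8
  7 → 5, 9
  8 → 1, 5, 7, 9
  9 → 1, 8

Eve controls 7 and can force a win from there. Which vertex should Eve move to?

A0 = {1}
A1: add {5} — 5 (Eve) has 5→1.
A2: add {2, 3, 7} — 2 (Eve) has 2→5; 3 (Eve) has 3→5; 7 (Eve) has 7→5.
A3 = A2; e.g. 4 (Adam) can still go to 6. Fixed point.
From 7, successor 5 is in the attractor (rank 1); the other successor 9 is not.

5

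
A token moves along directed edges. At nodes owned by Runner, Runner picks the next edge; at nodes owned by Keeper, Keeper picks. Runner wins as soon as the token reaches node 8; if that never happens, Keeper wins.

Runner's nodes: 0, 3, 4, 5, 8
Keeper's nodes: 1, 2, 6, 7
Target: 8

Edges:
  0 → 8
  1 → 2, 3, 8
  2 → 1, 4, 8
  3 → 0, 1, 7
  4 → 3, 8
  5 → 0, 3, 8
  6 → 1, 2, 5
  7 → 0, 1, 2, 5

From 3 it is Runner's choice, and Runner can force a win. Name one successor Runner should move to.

0

A0 = {8}
A1: add {0, 4, 5} — 0 (Runner) has 0→8; 4 (Runner) has 4→8; 5 (Runner) has 5→8.
A2: add {3} — 3 (Runner) has 3→0.
A3 = A2; e.g. 1 (Keeper) can still go to 2. Fixed point.
From 3, successor 0 is in the attractor (rank 1); the other successors 1, 7 are not.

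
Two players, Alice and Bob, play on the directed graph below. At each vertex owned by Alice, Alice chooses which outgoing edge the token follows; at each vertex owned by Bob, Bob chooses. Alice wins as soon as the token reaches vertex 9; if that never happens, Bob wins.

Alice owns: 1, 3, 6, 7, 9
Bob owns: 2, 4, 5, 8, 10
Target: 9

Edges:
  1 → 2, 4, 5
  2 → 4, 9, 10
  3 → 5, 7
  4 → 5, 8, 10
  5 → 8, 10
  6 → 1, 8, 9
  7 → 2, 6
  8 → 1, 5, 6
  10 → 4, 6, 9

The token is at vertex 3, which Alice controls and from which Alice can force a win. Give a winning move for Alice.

7

A0 = {9}
A1: add {6} — 6 (Alice) has 6→9.
A2: add {7} — 7 (Alice) has 7→6.
A3: add {3} — 3 (Alice) has 3→7.
A4 = A3; e.g. 1 (Alice) has no edge into A3. Fixed point.
From 3, successor 7 is in the attractor (rank 2); the other successor 5 is not.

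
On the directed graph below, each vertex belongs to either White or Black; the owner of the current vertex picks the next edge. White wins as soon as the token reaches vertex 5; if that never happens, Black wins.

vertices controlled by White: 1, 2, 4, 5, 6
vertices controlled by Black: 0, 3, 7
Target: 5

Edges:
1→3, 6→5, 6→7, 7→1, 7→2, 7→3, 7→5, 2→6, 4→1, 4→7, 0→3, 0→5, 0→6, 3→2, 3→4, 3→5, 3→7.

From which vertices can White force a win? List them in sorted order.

2, 5, 6

A0 = {5}
A1: add {6} — 6 (White) has 6→5.
A2: add {2} — 2 (White) has 2→6.
A3 = A2; e.g. 0 (Black) can still go to 3. Fixed point.
White's winning region = {2, 5, 6}.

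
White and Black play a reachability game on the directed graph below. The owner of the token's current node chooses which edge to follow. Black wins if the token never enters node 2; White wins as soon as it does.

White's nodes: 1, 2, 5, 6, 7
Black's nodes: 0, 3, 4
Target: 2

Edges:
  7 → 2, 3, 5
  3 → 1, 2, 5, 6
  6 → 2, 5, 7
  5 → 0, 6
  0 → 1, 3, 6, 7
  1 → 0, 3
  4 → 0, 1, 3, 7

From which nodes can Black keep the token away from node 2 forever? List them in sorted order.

0, 1, 3, 4

A0 = {2}
A1: add {6, 7} — 6 (White) has 6→2; 7 (White) has 7→2.
A2: add {5} — 5 (White) has 5→6.
A3 = A2; e.g. 0 (Black) can still go to 1. Fixed point.
White's attractor = {2, 5, 6, 7}; Black avoids the target exactly from the complement.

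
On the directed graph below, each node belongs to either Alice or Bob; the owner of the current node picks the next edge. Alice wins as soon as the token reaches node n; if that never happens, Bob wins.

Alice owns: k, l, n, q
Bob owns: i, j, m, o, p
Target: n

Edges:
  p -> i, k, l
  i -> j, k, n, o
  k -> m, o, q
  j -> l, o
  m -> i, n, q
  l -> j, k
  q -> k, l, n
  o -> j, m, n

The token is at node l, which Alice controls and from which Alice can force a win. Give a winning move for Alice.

A0 = {n}
A1: add {q} — q (Alice) has q→n.
A2: add {k} — k (Alice) has k→q.
A3: add {l} — l (Alice) has l→k.
A4 = A3; e.g. i (Bob) can still go to j. Fixed point.
From l, successor k is in the attractor (rank 2); the other successor j is not.

k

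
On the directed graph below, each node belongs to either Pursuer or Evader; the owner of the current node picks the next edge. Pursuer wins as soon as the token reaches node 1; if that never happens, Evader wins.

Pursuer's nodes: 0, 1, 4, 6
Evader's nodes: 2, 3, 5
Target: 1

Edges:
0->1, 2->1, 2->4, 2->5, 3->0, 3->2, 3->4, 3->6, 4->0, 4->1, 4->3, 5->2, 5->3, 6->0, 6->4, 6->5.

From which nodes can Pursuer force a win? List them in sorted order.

A0 = {1}
A1: add {0, 4} — 0 (Pursuer) has 0→1; 4 (Pursuer) has 4→1.
A2: add {6} — 6 (Pursuer) has 6→0.
A3 = A2; e.g. 2 (Evader) can still go to 5. Fixed point.
Pursuer's winning region = {0, 1, 4, 6}.

0, 1, 4, 6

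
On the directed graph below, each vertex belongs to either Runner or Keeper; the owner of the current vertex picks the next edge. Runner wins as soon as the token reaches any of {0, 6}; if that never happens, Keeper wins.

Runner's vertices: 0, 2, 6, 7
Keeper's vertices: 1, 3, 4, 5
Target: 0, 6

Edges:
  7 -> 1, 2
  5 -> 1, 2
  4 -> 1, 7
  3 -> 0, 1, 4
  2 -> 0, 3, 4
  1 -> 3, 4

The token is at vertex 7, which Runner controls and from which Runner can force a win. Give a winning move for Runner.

2

A0 = {0, 6}
A1: add {2} — 2 (Runner) has 2→0.
A2: add {7} — 7 (Runner) has 7→2.
A3 = A2; e.g. 1 (Keeper) can still go to 3. Fixed point.
From 7, successor 2 is in the attractor (rank 1); the other successor 1 is not.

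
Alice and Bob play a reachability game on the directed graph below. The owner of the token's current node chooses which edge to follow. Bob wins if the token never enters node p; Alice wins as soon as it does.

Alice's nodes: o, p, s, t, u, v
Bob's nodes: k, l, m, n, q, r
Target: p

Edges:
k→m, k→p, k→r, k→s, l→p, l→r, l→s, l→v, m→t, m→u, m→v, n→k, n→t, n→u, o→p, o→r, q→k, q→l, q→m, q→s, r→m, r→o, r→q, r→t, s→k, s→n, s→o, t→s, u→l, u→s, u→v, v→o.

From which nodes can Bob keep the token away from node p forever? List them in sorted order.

A0 = {p}
A1: add {o} — o (Alice) has o→p.
A2: add {s, v} — s (Alice) has s→o; v (Alice) has v→o.
A3: add {t, u} — t (Alice) has t→s; u (Alice) has u→s.
A4: add {m} — m (Bob): all of {t, u, v} already in.
A5 = A4; e.g. k (Bob) can still go to r. Fixed point.
Alice's attractor = {m, o, p, s, t, u, v}; Bob avoids the target exactly from the complement.

k, l, n, q, r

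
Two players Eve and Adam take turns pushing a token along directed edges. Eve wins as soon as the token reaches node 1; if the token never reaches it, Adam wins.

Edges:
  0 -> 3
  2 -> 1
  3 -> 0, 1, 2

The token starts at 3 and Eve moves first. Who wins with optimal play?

Track states (vertex, player-to-move).
A0 = {(1,Eve), (1,Adam)}
A1: add {(2,Eve), (2,Adam), (3,Eve)}.
(3,Eve) ∈ A1 ⇒ Eve forces the target.

Eve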